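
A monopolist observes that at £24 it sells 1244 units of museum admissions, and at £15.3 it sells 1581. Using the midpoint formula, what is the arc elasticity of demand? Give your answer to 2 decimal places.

ΔQ = 1581 − 1244 = 337; ΔP = 15.3 − 24 = -8.7.
Midpoints: P̄ = 19.65, Q̄ = 1412.5.
ε = (ΔQ/ΔP)(P̄/Q̄) = (337/-8.7)(19.65/1412.5).

-0.54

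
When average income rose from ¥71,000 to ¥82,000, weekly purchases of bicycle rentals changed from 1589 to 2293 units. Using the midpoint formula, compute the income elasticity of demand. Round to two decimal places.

2.52

ΔQ = 704, ΔI = 11000. Midpoints: Ī = 76,500, Q̄ = 1941.0.
ε_I = (ΔQ/ΔI)(Ī/Q̄) = (704/11000)(76500/1941.0).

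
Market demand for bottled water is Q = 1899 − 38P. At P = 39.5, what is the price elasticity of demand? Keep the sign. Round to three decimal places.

At P = 39.5, Q = 398.
dQ/dP = −38.
ε = (dQ/dP)(P/Q) = (-38)(39.5/398).

-3.771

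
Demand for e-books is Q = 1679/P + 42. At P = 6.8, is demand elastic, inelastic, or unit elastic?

inelastic

Q = 288.912, dQ/dP = -36.311.
ε = (dQ/dP)(P/Q) ≈ -0.855.
|ε| = 0.85 < 1.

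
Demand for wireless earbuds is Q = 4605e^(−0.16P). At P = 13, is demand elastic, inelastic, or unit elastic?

Q = 575.304, dQ/dP = -92.049.
ε = (dQ/dP)(P/Q) ≈ -2.080.
|ε| = 2.08 > 1.

elastic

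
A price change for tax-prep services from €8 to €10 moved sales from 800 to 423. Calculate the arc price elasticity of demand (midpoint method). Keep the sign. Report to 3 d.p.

-2.774

ΔQ = 423 − 800 = -377; ΔP = 10 − 8 = 2.
Midpoints: P̄ = 9.00, Q̄ = 611.5.
ε = (ΔQ/ΔP)(P̄/Q̄) = (-377/2)(9.00/611.5).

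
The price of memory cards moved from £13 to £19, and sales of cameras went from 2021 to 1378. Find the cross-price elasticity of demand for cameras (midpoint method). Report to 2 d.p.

ΔQ_x = 1378 − 2021 = -643; ΔP_y = 19 − 13 = 6.
Midpoints: P̄_y = 16.00, Q̄_x = 1699.5.
ε_xy = (ΔQ_x/ΔP_y)(P̄_y/Q̄_x) = (-643/6)(16.00/1699.5).
ε_xy < 0, so the goods are complements.

-1.01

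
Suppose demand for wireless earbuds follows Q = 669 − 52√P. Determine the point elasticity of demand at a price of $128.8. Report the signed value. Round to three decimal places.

-3.742

At P = 128.8, Q = 78.852.
dQ/dP = −52/(2√P) = -2.291.
ε = (dQ/dP)(P/Q) = (-2.291)(128.8/78.852).
|ε| > 1, so demand is elastic at this price.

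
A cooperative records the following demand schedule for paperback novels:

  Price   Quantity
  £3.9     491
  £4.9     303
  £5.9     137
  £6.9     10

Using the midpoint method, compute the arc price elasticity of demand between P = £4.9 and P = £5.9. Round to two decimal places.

At P = 4.9, Q = 303; at P = 5.9, Q = 137.
ΔQ = -166, ΔP = 1.0. Midpoints: P̄ = 5.40, Q̄ = 220.0.
ε = (ΔQ/ΔP)(P̄/Q̄) = (-166/1.0)(5.40/220.0).

-4.07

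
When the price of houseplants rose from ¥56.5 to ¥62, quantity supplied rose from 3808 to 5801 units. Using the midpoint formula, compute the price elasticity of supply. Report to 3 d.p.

4.469

ΔQ = 5801 − 3808 = 1993; ΔP = 62 − 56.5 = 5.5.
Midpoints: P̄ = 59.25, Q̄ = 4804.5.
ε_s = (ΔQ/ΔP)(P̄/Q̄) = (1993/5.5)(59.25/4804.5).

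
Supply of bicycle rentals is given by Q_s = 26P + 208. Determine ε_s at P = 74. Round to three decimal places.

0.902

At P = 74, Q_s = 2132.
dQ_s/dP = 26.
ε_s = (dQ_s/dP)(P/Q_s) = (26)(74/2132).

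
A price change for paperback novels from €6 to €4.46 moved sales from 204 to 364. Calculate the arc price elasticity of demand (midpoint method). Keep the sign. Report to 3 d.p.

-1.913

ΔQ = 364 − 204 = 160; ΔP = 4.46 − 6 = -1.54.
Midpoints: P̄ = 5.23, Q̄ = 284.0.
ε = (ΔQ/ΔP)(P̄/Q̄) = (160/-1.54)(5.23/284.0).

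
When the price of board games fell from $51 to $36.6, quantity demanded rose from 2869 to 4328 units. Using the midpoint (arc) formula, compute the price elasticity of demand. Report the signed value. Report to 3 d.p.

ΔQ = 4328 − 2869 = 1459; ΔP = 36.6 − 51 = -14.4.
Midpoints: P̄ = 43.80, Q̄ = 3598.5.
ε = (ΔQ/ΔP)(P̄/Q̄) = (1459/-14.4)(43.80/3598.5).

-1.233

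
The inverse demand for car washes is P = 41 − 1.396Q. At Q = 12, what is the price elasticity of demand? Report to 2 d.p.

At Q = 12, P = 41 − 1.396(12) = 24.25.
dP/dQ = −1.396, so dQ/dP = 1/(−1.396) = -0.716.
ε = (dQ/dP)(P/Q) = (-0.716)(24.25/12).

-1.45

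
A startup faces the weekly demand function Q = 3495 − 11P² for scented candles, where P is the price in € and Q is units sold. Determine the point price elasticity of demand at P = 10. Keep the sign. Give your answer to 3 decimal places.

-0.919

At P = 10, Q = 2395.
dQ/dP = −22P = -220.
ε = (dQ/dP)(P/Q) = (-220)(10/2395).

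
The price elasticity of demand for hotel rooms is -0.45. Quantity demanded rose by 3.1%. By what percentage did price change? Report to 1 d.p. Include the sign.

-6.9%

%ΔP ≈ %ΔQ / ε = (3.1%)/(-0.45) = -6.89%.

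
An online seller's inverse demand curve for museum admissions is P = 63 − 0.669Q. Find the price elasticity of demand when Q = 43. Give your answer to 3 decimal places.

At Q = 43, P = 63 − 0.669(43) = 34.23.
dP/dQ = −0.669, so dQ/dP = 1/(−0.669) = -1.495.
ε = (dQ/dP)(P/Q) = (-1.495)(34.23/43).

-1.190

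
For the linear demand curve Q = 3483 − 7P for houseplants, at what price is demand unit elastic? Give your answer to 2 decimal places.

For linear demand Q = a − bP, ε = −bP/(a − bP). |ε| = 1 when bP = a − bP, i.e. P = a/(2b).
P = 3483/(2·7) = 3483/14 = 248.7857.

248.79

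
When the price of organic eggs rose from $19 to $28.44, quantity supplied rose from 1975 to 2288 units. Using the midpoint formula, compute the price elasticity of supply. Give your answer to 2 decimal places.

0.37

ΔQ = 2288 − 1975 = 313; ΔP = 28.44 − 19 = 9.44.
Midpoints: P̄ = 23.72, Q̄ = 2131.5.
ε_s = (ΔQ/ΔP)(P̄/Q̄) = (313/9.44)(23.72/2131.5).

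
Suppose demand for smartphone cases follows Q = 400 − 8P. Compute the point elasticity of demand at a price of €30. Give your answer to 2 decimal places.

At P = 30, Q = 160.
dQ/dP = −8.
ε = (dQ/dP)(P/Q) = (-8)(30/160).

-1.50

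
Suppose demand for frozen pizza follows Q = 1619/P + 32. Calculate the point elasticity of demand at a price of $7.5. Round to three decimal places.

-0.871

At P = 7.5, Q = 247.867.
dQ/dP = −1619/P² = -28.782.
ε = (dQ/dP)(P/Q) = (-28.782)(7.5/247.867).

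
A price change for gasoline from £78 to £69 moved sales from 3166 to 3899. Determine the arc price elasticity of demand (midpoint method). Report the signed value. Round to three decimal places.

-1.695

ΔQ = 3899 − 3166 = 733; ΔP = 69 − 78 = -9.
Midpoints: P̄ = 73.50, Q̄ = 3532.5.
ε = (ΔQ/ΔP)(P̄/Q̄) = (733/-9)(73.50/3532.5).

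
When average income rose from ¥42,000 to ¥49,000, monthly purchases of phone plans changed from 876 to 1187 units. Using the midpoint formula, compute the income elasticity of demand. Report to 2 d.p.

1.96

ΔQ = 311, ΔI = 7000. Midpoints: Ī = 45,500, Q̄ = 1031.5.
ε_I = (ΔQ/ΔI)(Ī/Q̄) = (311/7000)(45500/1031.5).
ε_I > 0, so the good is normal.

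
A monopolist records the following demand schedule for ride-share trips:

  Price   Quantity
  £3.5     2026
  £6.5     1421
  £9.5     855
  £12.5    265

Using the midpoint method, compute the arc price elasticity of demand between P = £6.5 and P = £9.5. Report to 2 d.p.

-1.33

At P = 6.5, Q = 1421; at P = 9.5, Q = 855.
ΔQ = -566, ΔP = 3.0. Midpoints: P̄ = 8.00, Q̄ = 1138.0.
ε = (ΔQ/ΔP)(P̄/Q̄) = (-566/3.0)(8.00/1138.0).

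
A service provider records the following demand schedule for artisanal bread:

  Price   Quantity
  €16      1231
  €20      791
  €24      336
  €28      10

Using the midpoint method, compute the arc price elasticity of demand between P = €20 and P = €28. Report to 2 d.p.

-5.85

At P = 20, Q = 791; at P = 28, Q = 10.
ΔQ = -781, ΔP = 8. Midpoints: P̄ = 24.00, Q̄ = 400.5.
ε = (ΔQ/ΔP)(P̄/Q̄) = (-781/8)(24.00/400.5).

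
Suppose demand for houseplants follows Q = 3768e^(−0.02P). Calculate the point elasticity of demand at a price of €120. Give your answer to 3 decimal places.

At P = 120, Q = 341.825.
dQ/dP = −0.02·3768e^(−0.02P) = −0.02Q = -6.837.
ε = (dQ/dP)(P/Q) = (-6.837)(120/341.825).
|ε| > 1, so demand is elastic at this price.

-2.400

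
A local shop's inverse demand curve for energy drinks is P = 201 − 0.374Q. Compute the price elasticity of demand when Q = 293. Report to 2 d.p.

-0.83

At Q = 293, P = 201 − 0.374(293) = 91.42.
dP/dQ = −0.374, so dQ/dP = 1/(−0.374) = -2.674.
ε = (dQ/dP)(P/Q) = (-2.674)(91.42/293).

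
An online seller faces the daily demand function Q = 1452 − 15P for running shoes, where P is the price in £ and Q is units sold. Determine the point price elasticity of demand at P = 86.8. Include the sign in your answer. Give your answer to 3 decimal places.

-8.680

At P = 86.8, Q = 150.
dQ/dP = −15.
ε = (dQ/dP)(P/Q) = (-15)(86.8/150).
|ε| > 1, so demand is elastic at this price.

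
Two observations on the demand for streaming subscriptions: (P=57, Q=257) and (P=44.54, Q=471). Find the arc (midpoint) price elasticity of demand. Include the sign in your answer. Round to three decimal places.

ΔQ = 471 − 257 = 214; ΔP = 44.54 − 57 = -12.46.
Midpoints: P̄ = 50.77, Q̄ = 364.0.
ε = (ΔQ/ΔP)(P̄/Q̄) = (214/-12.46)(50.77/364.0).

-2.396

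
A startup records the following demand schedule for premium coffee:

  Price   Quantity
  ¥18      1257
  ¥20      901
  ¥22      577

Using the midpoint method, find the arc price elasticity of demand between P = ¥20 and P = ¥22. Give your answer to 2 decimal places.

-4.60

At P = 20, Q = 901; at P = 22, Q = 577.
ΔQ = -324, ΔP = 2. Midpoints: P̄ = 21.00, Q̄ = 739.0.
ε = (ΔQ/ΔP)(P̄/Q̄) = (-324/2)(21.00/739.0).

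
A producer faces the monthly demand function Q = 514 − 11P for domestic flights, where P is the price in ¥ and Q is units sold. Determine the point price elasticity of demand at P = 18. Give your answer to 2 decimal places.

At P = 18, Q = 316.
dQ/dP = −11.
ε = (dQ/dP)(P/Q) = (-11)(18/316).

-0.63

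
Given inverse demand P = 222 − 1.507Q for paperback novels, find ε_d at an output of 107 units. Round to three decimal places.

-0.377

At Q = 107, P = 222 − 1.507(107) = 60.75.
dP/dQ = −1.507, so dQ/dP = 1/(−1.507) = -0.664.
ε = (dQ/dP)(P/Q) = (-0.664)(60.75/107).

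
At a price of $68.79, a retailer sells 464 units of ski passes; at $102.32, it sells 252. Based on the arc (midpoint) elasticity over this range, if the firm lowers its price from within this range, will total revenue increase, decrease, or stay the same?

Arc ε = (-212/33.53)(85.56/358.0) ≈ -1.511.
|ε| = 1.51 > 1, so demand is elastic. A price cut therefore raises total revenue.

increase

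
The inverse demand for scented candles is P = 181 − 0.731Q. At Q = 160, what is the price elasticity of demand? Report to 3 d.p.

At Q = 160, P = 181 − 0.731(160) = 64.04.
dP/dQ = −0.731, so dQ/dP = 1/(−0.731) = -1.368.
ε = (dQ/dP)(P/Q) = (-1.368)(64.04/160).

-0.548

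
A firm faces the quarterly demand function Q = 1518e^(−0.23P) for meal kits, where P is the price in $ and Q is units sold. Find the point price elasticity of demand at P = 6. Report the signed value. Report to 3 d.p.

At P = 6, Q = 381.896.
dQ/dP = −0.23·1518e^(−0.23P) = −0.23Q = -87.836.
ε = (dQ/dP)(P/Q) = (-87.836)(6/381.896).

-1.380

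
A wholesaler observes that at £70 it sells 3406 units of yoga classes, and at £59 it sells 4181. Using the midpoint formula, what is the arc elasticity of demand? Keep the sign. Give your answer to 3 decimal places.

ΔQ = 4181 − 3406 = 775; ΔP = 59 − 70 = -11.
Midpoints: P̄ = 64.50, Q̄ = 3793.5.
ε = (ΔQ/ΔP)(P̄/Q̄) = (775/-11)(64.50/3793.5).

-1.198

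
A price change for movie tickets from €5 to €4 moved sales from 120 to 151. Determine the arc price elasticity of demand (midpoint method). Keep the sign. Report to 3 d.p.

-1.030

ΔQ = 151 − 120 = 31; ΔP = 4 − 5 = -1.
Midpoints: P̄ = 4.50, Q̄ = 135.5.
ε = (ΔQ/ΔP)(P̄/Q̄) = (31/-1)(4.50/135.5).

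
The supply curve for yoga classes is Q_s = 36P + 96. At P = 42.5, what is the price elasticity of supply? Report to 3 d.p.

0.941

At P = 42.5, Q_s = 1626.
dQ_s/dP = 36.
ε_s = (dQ_s/dP)(P/Q_s) = (36)(42.5/1626).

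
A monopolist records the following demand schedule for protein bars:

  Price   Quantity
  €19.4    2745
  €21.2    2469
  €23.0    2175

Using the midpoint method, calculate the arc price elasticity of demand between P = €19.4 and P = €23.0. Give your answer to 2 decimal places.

-1.36

At P = 19.4, Q = 2745; at P = 23.0, Q = 2175.
ΔQ = -570, ΔP = 3.6. Midpoints: P̄ = 21.20, Q̄ = 2460.0.
ε = (ΔQ/ΔP)(P̄/Q̄) = (-570/3.6)(21.20/2460.0).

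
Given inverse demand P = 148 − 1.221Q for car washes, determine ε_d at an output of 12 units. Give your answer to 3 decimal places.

-9.101

At Q = 12, P = 148 − 1.221(12) = 133.35.
dP/dQ = −1.221, so dQ/dP = 1/(−1.221) = -0.819.
ε = (dQ/dP)(P/Q) = (-0.819)(133.35/12).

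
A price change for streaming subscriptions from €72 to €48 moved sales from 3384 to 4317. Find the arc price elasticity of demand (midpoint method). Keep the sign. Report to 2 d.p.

-0.61

ΔQ = 4317 − 3384 = 933; ΔP = 48 − 72 = -24.
Midpoints: P̄ = 60.00, Q̄ = 3850.5.
ε = (ΔQ/ΔP)(P̄/Q̄) = (933/-24)(60.00/3850.5).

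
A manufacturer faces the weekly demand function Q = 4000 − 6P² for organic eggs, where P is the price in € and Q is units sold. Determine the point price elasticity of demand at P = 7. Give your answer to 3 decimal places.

At P = 7, Q = 3706.
dQ/dP = −12P = -84.
ε = (dQ/dP)(P/Q) = (-84)(7/3706).

-0.159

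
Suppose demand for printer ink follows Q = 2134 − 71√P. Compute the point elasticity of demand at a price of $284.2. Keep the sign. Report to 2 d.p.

-0.64

At P = 284.2, Q = 937.065.
dQ/dP = −71/(2√P) = -2.106.
ε = (dQ/dP)(P/Q) = (-2.106)(284.2/937.065).
|ε| < 1, so demand is inelastic at this price.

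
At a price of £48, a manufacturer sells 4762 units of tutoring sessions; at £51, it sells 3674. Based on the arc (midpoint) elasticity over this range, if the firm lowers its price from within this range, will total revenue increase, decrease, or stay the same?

increase

Arc ε = (-1088/3)(49.50/4218.0) ≈ -4.256.
|ε| = 4.26 > 1, so demand is elastic. A price cut therefore raises total revenue.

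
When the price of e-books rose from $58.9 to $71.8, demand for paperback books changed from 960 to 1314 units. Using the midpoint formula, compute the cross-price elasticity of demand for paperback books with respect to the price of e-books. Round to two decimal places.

1.58

ΔQ_x = 1314 − 960 = 354; ΔP_y = 71.8 − 58.9 = 12.9.
Midpoints: P̄_y = 65.35, Q̄_x = 1137.0.
ε_xy = (ΔQ_x/ΔP_y)(P̄_y/Q̄_x) = (354/12.9)(65.35/1137.0).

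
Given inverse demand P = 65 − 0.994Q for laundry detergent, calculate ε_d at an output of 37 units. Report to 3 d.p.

-0.767

At Q = 37, P = 65 − 0.994(37) = 28.22.
dP/dQ = −0.994, so dQ/dP = 1/(−0.994) = -1.006.
ε = (dQ/dP)(P/Q) = (-1.006)(28.22/37).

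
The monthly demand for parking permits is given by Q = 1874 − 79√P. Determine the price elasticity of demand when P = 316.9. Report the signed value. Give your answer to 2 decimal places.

-1.50

At P = 316.9, Q = 467.667.
dQ/dP = −79/(2√P) = -2.219.
ε = (dQ/dP)(P/Q) = (-2.219)(316.9/467.667).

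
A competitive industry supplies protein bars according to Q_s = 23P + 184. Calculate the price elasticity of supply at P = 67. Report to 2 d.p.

0.89

At P = 67, Q_s = 1725.
dQ_s/dP = 23.
ε_s = (dQ_s/dP)(P/Q_s) = (23)(67/1725).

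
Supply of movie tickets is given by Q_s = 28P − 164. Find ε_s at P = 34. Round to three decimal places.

1.208

At P = 34, Q_s = 788.
dQ_s/dP = 28.
ε_s = (dQ_s/dP)(P/Q_s) = (28)(34/788).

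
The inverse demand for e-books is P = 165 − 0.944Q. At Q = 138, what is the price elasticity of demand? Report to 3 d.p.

At Q = 138, P = 165 − 0.944(138) = 34.73.
dP/dQ = −0.944, so dQ/dP = 1/(−0.944) = -1.059.
ε = (dQ/dP)(P/Q) = (-1.059)(34.73/138).

-0.267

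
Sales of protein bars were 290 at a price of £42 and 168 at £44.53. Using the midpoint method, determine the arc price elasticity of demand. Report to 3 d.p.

ΔQ = 168 − 290 = -122; ΔP = 44.53 − 42 = 2.53.
Midpoints: P̄ = 43.27, Q̄ = 229.0.
ε = (ΔQ/ΔP)(P̄/Q̄) = (-122/2.53)(43.27/229.0).

-9.110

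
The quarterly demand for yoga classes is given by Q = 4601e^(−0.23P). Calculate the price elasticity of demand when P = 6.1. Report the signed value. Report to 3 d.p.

-1.403

At P = 6.1, Q = 1131.194.
dQ/dP = −0.23·4601e^(−0.23P) = −0.23Q = -260.175.
ε = (dQ/dP)(P/Q) = (-260.175)(6.1/1131.194).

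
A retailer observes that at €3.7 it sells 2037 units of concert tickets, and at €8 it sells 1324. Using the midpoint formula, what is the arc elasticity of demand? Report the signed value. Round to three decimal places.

-0.577

ΔQ = 1324 − 2037 = -713; ΔP = 8 − 3.7 = 4.3.
Midpoints: P̄ = 5.85, Q̄ = 1680.5.
ε = (ΔQ/ΔP)(P̄/Q̄) = (-713/4.3)(5.85/1680.5).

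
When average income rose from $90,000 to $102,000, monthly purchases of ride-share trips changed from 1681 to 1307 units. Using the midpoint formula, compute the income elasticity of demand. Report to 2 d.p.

-2.00

ΔQ = -374, ΔI = 12000. Midpoints: Ī = 96,000, Q̄ = 1494.0.
ε_I = (ΔQ/ΔI)(Ī/Q̄) = (-374/12000)(96000/1494.0).
ε_I < 0, so the good is inferior.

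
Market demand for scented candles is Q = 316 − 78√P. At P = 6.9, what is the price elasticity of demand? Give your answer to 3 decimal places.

-0.922

At P = 6.9, Q = 111.111.
dQ/dP = −78/(2√P) = -14.847.
ε = (dQ/dP)(P/Q) = (-14.847)(6.9/111.111).
|ε| < 1, so demand is inelastic at this price.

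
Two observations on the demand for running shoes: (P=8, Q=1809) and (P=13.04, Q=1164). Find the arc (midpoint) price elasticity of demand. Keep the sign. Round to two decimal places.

-0.91

ΔQ = 1164 − 1809 = -645; ΔP = 13.04 − 8 = 5.04.
Midpoints: P̄ = 10.52, Q̄ = 1486.5.
ε = (ΔQ/ΔP)(P̄/Q̄) = (-645/5.04)(10.52/1486.5).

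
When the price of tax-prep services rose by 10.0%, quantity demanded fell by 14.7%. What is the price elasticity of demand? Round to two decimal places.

-1.47

ε = %ΔQ / %ΔP = (-14.7)/(10.0) = -1.470.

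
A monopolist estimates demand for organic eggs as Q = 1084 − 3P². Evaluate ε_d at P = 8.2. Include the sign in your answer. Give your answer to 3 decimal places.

-0.457

At P = 8.2, Q = 882.280.
dQ/dP = −6P = -49.200.
ε = (dQ/dP)(P/Q) = (-49.200)(8.2/882.280).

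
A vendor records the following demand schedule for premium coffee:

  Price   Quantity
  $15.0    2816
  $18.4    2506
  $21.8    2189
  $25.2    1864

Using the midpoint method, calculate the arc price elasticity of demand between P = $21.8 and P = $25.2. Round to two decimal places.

At P = 21.8, Q = 2189; at P = 25.2, Q = 1864.
ΔQ = -325, ΔP = 3.4. Midpoints: P̄ = 23.50, Q̄ = 2026.5.
ε = (ΔQ/ΔP)(P̄/Q̄) = (-325/3.4)(23.50/2026.5).

-1.11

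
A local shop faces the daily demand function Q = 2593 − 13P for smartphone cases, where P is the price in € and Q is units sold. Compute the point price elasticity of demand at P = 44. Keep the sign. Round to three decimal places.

At P = 44, Q = 2021.
dQ/dP = −13.
ε = (dQ/dP)(P/Q) = (-13)(44/2021).
|ε| < 1, so demand is inelastic at this price.

-0.283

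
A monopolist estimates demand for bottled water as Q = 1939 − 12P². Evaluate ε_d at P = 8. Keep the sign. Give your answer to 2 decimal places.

At P = 8, Q = 1171.
dQ/dP = −24P = -192.
ε = (dQ/dP)(P/Q) = (-192)(8/1171).
|ε| > 1, so demand is elastic at this price.

-1.31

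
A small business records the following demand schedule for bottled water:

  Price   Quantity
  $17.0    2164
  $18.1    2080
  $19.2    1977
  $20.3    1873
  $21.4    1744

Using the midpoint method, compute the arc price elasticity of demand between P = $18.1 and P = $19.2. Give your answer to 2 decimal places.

At P = 18.1, Q = 2080; at P = 19.2, Q = 1977.
ΔQ = -103, ΔP = 1.1. Midpoints: P̄ = 18.65, Q̄ = 2028.5.
ε = (ΔQ/ΔP)(P̄/Q̄) = (-103/1.1)(18.65/2028.5).

-0.86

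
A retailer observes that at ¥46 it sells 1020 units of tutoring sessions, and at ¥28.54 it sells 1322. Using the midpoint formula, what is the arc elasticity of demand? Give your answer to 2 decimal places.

-0.55

ΔQ = 1322 − 1020 = 302; ΔP = 28.54 − 46 = -17.46.
Midpoints: P̄ = 37.27, Q̄ = 1171.0.
ε = (ΔQ/ΔP)(P̄/Q̄) = (302/-17.46)(37.27/1171.0).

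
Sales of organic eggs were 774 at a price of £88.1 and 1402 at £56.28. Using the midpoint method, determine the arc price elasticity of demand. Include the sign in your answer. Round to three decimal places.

-1.310

ΔQ = 1402 − 774 = 628; ΔP = 56.28 − 88.1 = -31.82.
Midpoints: P̄ = 72.19, Q̄ = 1088.0.
ε = (ΔQ/ΔP)(P̄/Q̄) = (628/-31.82)(72.19/1088.0).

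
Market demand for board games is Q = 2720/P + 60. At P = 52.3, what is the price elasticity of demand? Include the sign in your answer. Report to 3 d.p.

At P = 52.3, Q = 112.008.
dQ/dP = −2720/P² = -0.994.
ε = (dQ/dP)(P/Q) = (-0.994)(52.3/112.008).

-0.464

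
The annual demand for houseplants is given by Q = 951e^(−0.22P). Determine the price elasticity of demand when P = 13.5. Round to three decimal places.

-2.970

At P = 13.5, Q = 48.789.
dQ/dP = −0.22·951e^(−0.22P) = −0.22Q = -10.734.
ε = (dQ/dP)(P/Q) = (-10.734)(13.5/48.789).
|ε| > 1, so demand is elastic at this price.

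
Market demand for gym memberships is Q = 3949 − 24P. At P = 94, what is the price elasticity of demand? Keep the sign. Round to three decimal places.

At P = 94, Q = 1693.
dQ/dP = −24.
ε = (dQ/dP)(P/Q) = (-24)(94/1693).

-1.333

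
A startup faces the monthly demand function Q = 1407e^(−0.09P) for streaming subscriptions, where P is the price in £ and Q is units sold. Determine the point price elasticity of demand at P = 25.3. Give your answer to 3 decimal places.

-2.277

At P = 25.3, Q = 144.346.
dQ/dP = −0.09·1407e^(−0.09P) = −0.09Q = -12.991.
ε = (dQ/dP)(P/Q) = (-12.991)(25.3/144.346).
|ε| > 1, so demand is elastic at this price.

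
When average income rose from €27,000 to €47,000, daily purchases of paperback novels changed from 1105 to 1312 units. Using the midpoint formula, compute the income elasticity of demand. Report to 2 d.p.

0.32

ΔQ = 207, ΔI = 20000. Midpoints: Ī = 37,000, Q̄ = 1208.5.
ε_I = (ΔQ/ΔI)(Ī/Q̄) = (207/20000)(37000/1208.5).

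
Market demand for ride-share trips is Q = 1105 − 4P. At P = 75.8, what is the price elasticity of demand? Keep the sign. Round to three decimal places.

-0.378

At P = 75.8, Q = 801.800.
dQ/dP = −4.
ε = (dQ/dP)(P/Q) = (-4)(75.8/801.800).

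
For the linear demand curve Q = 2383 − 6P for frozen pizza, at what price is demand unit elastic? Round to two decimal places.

198.58

For linear demand Q = a − bP, ε = −bP/(a − bP). |ε| = 1 when bP = a − bP, i.e. P = a/(2b).
P = 2383/(2·6) = 2383/12 = 198.5833.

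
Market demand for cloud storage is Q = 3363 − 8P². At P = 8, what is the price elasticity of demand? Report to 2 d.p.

At P = 8, Q = 2851.
dQ/dP = −16P = -128.
ε = (dQ/dP)(P/Q) = (-128)(8/2851).

-0.36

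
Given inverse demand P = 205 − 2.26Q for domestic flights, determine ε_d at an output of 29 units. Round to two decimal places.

-2.13

At Q = 29, P = 205 − 2.26(29) = 139.46.
dP/dQ = −2.26, so dQ/dP = 1/(−2.26) = -0.442.
ε = (dQ/dP)(P/Q) = (-0.442)(139.46/29).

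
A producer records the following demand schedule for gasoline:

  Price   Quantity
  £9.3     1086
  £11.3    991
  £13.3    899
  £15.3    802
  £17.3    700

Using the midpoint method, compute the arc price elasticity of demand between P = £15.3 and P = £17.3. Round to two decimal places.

-1.11

At P = 15.3, Q = 802; at P = 17.3, Q = 700.
ΔQ = -102, ΔP = 2.0. Midpoints: P̄ = 16.30, Q̄ = 751.0.
ε = (ΔQ/ΔP)(P̄/Q̄) = (-102/2.0)(16.30/751.0).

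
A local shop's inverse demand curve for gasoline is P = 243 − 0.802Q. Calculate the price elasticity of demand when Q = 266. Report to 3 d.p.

At Q = 266, P = 243 − 0.802(266) = 29.67.
dP/dQ = −0.802, so dQ/dP = 1/(−0.802) = -1.247.
ε = (dQ/dP)(P/Q) = (-1.247)(29.67/266).

-0.139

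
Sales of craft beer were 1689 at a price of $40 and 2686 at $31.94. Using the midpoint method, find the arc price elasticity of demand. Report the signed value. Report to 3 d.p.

-2.034

ΔQ = 2686 − 1689 = 997; ΔP = 31.94 − 40 = -8.06.
Midpoints: P̄ = 35.97, Q̄ = 2187.5.
ε = (ΔQ/ΔP)(P̄/Q̄) = (997/-8.06)(35.97/2187.5).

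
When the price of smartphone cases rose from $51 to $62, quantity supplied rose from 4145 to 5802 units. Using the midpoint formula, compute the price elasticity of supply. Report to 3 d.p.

ΔQ = 5802 − 4145 = 1657; ΔP = 62 − 51 = 11.
Midpoints: P̄ = 56.50, Q̄ = 4973.5.
ε_s = (ΔQ/ΔP)(P̄/Q̄) = (1657/11)(56.50/4973.5).

1.711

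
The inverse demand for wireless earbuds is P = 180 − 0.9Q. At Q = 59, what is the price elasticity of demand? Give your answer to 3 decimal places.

-2.390

At Q = 59, P = 180 − 0.9(59) = 126.90.
dP/dQ = −0.9, so dQ/dP = 1/(−0.9) = -1.111.
ε = (dQ/dP)(P/Q) = (-1.111)(126.90/59).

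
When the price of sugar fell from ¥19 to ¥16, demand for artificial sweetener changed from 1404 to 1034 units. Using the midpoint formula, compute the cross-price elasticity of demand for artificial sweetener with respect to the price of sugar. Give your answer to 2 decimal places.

ΔQ_x = 1034 − 1404 = -370; ΔP_y = 16 − 19 = -3.
Midpoints: P̄_y = 17.50, Q̄_x = 1219.0.
ε_xy = (ΔQ_x/ΔP_y)(P̄_y/Q̄_x) = (-370/-3)(17.50/1219.0).

1.77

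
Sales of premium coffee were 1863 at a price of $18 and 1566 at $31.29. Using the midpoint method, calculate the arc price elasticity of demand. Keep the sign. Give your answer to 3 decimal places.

ΔQ = 1566 − 1863 = -297; ΔP = 31.29 − 18 = 13.29.
Midpoints: P̄ = 24.64, Q̄ = 1714.5.
ε = (ΔQ/ΔP)(P̄/Q̄) = (-297/13.29)(24.64/1714.5).

-0.321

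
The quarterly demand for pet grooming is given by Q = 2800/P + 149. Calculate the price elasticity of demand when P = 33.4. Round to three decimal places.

At P = 33.4, Q = 232.832.
dQ/dP = −2800/P² = -2.510.
ε = (dQ/dP)(P/Q) = (-2.510)(33.4/232.832).
|ε| < 1, so demand is inelastic at this price.

-0.360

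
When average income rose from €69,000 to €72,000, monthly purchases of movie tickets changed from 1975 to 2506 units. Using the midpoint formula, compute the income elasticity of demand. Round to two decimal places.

5.57

ΔQ = 531, ΔI = 3000. Midpoints: Ī = 70,500, Q̄ = 2240.5.
ε_I = (ΔQ/ΔI)(Ī/Q̄) = (531/3000)(70500/2240.5).
ε_I > 0, so the good is normal.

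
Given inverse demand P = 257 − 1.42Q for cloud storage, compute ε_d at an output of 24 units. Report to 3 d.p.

At Q = 24, P = 257 − 1.42(24) = 222.92.
dP/dQ = −1.42, so dQ/dP = 1/(−1.42) = -0.704.
ε = (dQ/dP)(P/Q) = (-0.704)(222.92/24).

-6.541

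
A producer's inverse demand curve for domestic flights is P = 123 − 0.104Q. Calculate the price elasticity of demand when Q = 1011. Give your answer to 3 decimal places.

At Q = 1011, P = 123 − 0.104(1011) = 17.86.
dP/dQ = −0.104, so dQ/dP = 1/(−0.104) = -9.615.
ε = (dQ/dP)(P/Q) = (-9.615)(17.86/1011).

-0.170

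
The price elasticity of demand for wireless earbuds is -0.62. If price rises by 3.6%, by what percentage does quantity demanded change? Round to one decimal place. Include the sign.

%ΔQ ≈ ε × %ΔP = (-0.62)(3.6%) = -2.23%.

-2.2%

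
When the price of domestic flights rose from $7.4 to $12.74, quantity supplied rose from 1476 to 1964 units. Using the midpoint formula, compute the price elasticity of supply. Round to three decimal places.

ΔQ = 1964 − 1476 = 488; ΔP = 12.74 − 7.4 = 5.34.
Midpoints: P̄ = 10.07, Q̄ = 1720.0.
ε_s = (ΔQ/ΔP)(P̄/Q̄) = (488/5.34)(10.07/1720.0).

0.535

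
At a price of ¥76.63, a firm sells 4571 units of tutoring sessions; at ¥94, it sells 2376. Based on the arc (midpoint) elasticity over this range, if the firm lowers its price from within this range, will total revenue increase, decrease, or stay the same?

increase

Arc ε = (-2195/17.37)(85.31/3473.5) ≈ -3.104.
|ε| = 3.10 > 1, so demand is elastic. A price cut therefore raises total revenue.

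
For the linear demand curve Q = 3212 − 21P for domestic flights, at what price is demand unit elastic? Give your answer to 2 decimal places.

76.48

For linear demand Q = a − bP, ε = −bP/(a − bP). |ε| = 1 when bP = a − bP, i.e. P = a/(2b).
P = 3212/(2·21) = 3212/42 = 76.4762.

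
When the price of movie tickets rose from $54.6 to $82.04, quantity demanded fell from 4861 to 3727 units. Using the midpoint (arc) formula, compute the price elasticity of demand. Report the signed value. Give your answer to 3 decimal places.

ΔQ = 3727 − 4861 = -1134; ΔP = 82.04 − 54.6 = 27.44.
Midpoints: P̄ = 68.32, Q̄ = 4294.0.
ε = (ΔQ/ΔP)(P̄/Q̄) = (-1134/27.44)(68.32/4294.0).

-0.658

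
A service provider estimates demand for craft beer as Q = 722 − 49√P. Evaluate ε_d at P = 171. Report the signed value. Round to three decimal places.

At P = 171, Q = 81.242.
dQ/dP = −49/(2√P) = -1.874.
ε = (dQ/dP)(P/Q) = (-1.874)(171/81.242).

-3.944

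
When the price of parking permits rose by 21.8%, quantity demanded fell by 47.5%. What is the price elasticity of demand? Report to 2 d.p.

-2.18

ε = %ΔQ / %ΔP = (-47.5)/(21.8) = -2.179.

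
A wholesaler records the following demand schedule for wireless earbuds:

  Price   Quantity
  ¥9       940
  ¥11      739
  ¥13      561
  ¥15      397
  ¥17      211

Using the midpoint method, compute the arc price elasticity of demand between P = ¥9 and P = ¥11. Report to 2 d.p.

At P = 9, Q = 940; at P = 11, Q = 739.
ΔQ = -201, ΔP = 2. Midpoints: P̄ = 10.00, Q̄ = 839.5.
ε = (ΔQ/ΔP)(P̄/Q̄) = (-201/2)(10.00/839.5).

-1.20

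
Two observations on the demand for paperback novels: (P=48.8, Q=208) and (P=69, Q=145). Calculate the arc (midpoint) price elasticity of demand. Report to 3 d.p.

ΔQ = 145 − 208 = -63; ΔP = 69 − 48.8 = 20.2.
Midpoints: P̄ = 58.90, Q̄ = 176.5.
ε = (ΔQ/ΔP)(P̄/Q̄) = (-63/20.2)(58.90/176.5).

-1.041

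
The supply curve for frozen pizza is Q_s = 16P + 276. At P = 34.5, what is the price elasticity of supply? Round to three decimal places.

At P = 34.5, Q_s = 828.
dQ_s/dP = 16.
ε_s = (dQ_s/dP)(P/Q_s) = (16)(34.5/828).

0.667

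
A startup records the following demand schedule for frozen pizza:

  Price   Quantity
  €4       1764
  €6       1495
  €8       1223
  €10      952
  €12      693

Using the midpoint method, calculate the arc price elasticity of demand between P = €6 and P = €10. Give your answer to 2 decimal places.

-0.89

At P = 6, Q = 1495; at P = 10, Q = 952.
ΔQ = -543, ΔP = 4. Midpoints: P̄ = 8.00, Q̄ = 1223.5.
ε = (ΔQ/ΔP)(P̄/Q̄) = (-543/4)(8.00/1223.5).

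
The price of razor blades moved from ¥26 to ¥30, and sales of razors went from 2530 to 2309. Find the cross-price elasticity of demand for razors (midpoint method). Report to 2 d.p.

ΔQ_x = 2309 − 2530 = -221; ΔP_y = 30 − 26 = 4.
Midpoints: P̄_y = 28.00, Q̄_x = 2419.5.
ε_xy = (ΔQ_x/ΔP_y)(P̄_y/Q̄_x) = (-221/4)(28.00/2419.5).
ε_xy < 0, so the goods are complements.

-0.64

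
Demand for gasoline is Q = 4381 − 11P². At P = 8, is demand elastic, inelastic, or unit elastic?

Q = 3677, dQ/dP = -176.
ε = (dQ/dP)(P/Q) ≈ -0.383.
|ε| = 0.38 < 1.

inelastic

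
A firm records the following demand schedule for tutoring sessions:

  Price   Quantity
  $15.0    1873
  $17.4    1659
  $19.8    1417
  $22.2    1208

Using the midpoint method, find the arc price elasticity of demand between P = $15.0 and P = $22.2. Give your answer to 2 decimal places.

At P = 15.0, Q = 1873; at P = 22.2, Q = 1208.
ΔQ = -665, ΔP = 7.2. Midpoints: P̄ = 18.60, Q̄ = 1540.5.
ε = (ΔQ/ΔP)(P̄/Q̄) = (-665/7.2)(18.60/1540.5).

-1.12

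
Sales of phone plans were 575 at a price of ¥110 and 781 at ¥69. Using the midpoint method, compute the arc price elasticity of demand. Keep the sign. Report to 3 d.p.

-0.663

ΔQ = 781 − 575 = 206; ΔP = 69 − 110 = -41.
Midpoints: P̄ = 89.50, Q̄ = 678.0.
ε = (ΔQ/ΔP)(P̄/Q̄) = (206/-41)(89.50/678.0).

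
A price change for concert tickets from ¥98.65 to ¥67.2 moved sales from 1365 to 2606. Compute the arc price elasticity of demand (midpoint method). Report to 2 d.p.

ΔQ = 2606 − 1365 = 1241; ΔP = 67.2 − 98.65 = -31.45.
Midpoints: P̄ = 82.93, Q̄ = 1985.5.
ε = (ΔQ/ΔP)(P̄/Q̄) = (1241/-31.45)(82.93/1985.5).

-1.65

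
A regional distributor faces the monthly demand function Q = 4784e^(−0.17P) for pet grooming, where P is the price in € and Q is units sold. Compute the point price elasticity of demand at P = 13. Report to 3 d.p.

-2.210

At P = 13, Q = 524.808.
dQ/dP = −0.17·4784e^(−0.17P) = −0.17Q = -89.217.
ε = (dQ/dP)(P/Q) = (-89.217)(13/524.808).
|ε| > 1, so demand is elastic at this price.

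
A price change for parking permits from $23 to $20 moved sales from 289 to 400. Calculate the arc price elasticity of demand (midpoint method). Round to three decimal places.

-2.309

ΔQ = 400 − 289 = 111; ΔP = 20 − 23 = -3.
Midpoints: P̄ = 21.50, Q̄ = 344.5.
ε = (ΔQ/ΔP)(P̄/Q̄) = (111/-3)(21.50/344.5).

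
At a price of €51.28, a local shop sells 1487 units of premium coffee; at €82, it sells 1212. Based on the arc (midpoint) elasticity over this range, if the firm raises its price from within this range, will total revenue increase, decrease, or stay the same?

Arc ε = (-275/30.72)(66.64/1349.5) ≈ -0.442.
|ε| = 0.44 < 1, so demand is inelastic. A price rise therefore raises total revenue.

increase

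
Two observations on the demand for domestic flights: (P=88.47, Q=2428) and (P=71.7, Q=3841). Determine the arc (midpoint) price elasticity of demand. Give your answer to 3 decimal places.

-2.153

ΔQ = 3841 − 2428 = 1413; ΔP = 71.7 − 88.47 = -16.77.
Midpoints: P̄ = 80.09, Q̄ = 3134.5.
ε = (ΔQ/ΔP)(P̄/Q̄) = (1413/-16.77)(80.09/3134.5).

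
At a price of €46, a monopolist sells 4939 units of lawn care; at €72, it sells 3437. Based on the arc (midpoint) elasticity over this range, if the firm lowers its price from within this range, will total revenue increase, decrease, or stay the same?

decrease

Arc ε = (-1502/26)(59.00/4188.0) ≈ -0.814.
|ε| = 0.81 < 1, so demand is inelastic. A price cut therefore reduces total revenue.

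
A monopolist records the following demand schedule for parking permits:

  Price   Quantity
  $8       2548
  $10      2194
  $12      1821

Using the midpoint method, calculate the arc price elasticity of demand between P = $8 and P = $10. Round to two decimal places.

At P = 8, Q = 2548; at P = 10, Q = 2194.
ΔQ = -354, ΔP = 2. Midpoints: P̄ = 9.00, Q̄ = 2371.0.
ε = (ΔQ/ΔP)(P̄/Q̄) = (-354/2)(9.00/2371.0).

-0.67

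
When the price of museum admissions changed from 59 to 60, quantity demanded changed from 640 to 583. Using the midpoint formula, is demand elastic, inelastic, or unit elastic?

elastic

Arc ε ≈ -5.546.
|ε| = 5.55 > 1.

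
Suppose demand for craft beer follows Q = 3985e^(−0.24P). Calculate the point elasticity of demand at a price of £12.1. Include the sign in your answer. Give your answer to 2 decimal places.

At P = 12.1, Q = 218.392.
dQ/dP = −0.24·3985e^(−0.24P) = −0.24Q = -52.414.
ε = (dQ/dP)(P/Q) = (-52.414)(12.1/218.392).

-2.90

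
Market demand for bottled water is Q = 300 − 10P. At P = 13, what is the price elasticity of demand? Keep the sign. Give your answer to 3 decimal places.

At P = 13, Q = 170.
dQ/dP = −10.
ε = (dQ/dP)(P/Q) = (-10)(13/170).
|ε| < 1, so demand is inelastic at this price.

-0.765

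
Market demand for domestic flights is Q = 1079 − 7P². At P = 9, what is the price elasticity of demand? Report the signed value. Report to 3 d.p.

-2.215

At P = 9, Q = 512.
dQ/dP = −14P = -126.
ε = (dQ/dP)(P/Q) = (-126)(9/512).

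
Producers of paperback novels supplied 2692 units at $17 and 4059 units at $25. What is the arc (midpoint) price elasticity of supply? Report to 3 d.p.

1.063

ΔQ = 4059 − 2692 = 1367; ΔP = 25 − 17 = 8.
Midpoints: P̄ = 21.00, Q̄ = 3375.5.
ε_s = (ΔQ/ΔP)(P̄/Q̄) = (1367/8)(21.00/3375.5).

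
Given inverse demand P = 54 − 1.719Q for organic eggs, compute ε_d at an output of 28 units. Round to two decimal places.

At Q = 28, P = 54 − 1.719(28) = 5.87.
dP/dQ = −1.719, so dQ/dP = 1/(−1.719) = -0.582.
ε = (dQ/dP)(P/Q) = (-0.582)(5.87/28).

-0.12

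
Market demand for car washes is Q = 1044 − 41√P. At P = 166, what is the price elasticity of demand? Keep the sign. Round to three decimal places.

At P = 166, Q = 515.752.
dQ/dP = −41/(2√P) = -1.591.
ε = (dQ/dP)(P/Q) = (-1.591)(166/515.752).
|ε| < 1, so demand is inelastic at this price.

-0.512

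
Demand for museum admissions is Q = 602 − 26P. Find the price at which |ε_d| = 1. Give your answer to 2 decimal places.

11.58

For linear demand Q = a − bP, ε = −bP/(a − bP). |ε| = 1 when bP = a − bP, i.e. P = a/(2b).
P = 602/(2·26) = 602/52 = 11.5769.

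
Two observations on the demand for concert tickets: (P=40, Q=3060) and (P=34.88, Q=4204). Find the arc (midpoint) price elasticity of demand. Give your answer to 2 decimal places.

-2.30

ΔQ = 4204 − 3060 = 1144; ΔP = 34.88 − 40 = -5.12.
Midpoints: P̄ = 37.44, Q̄ = 3632.0.
ε = (ΔQ/ΔP)(P̄/Q̄) = (1144/-5.12)(37.44/3632.0).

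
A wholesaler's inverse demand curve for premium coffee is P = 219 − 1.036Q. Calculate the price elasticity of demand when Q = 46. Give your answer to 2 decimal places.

At Q = 46, P = 219 − 1.036(46) = 171.34.
dP/dQ = −1.036, so dQ/dP = 1/(−1.036) = -0.965.
ε = (dQ/dP)(P/Q) = (-0.965)(171.34/46).

-3.60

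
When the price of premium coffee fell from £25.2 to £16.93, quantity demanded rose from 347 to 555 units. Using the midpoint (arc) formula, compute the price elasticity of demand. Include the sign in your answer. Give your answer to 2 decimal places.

-1.17

ΔQ = 555 − 347 = 208; ΔP = 16.93 − 25.2 = -8.27.
Midpoints: P̄ = 21.06, Q̄ = 451.0.
ε = (ΔQ/ΔP)(P̄/Q̄) = (208/-8.27)(21.06/451.0).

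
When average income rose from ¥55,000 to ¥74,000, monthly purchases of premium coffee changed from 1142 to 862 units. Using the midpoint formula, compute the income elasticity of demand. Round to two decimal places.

ΔQ = -280, ΔI = 19000. Midpoints: Ī = 64,500, Q̄ = 1002.0.
ε_I = (ΔQ/ΔI)(Ī/Q̄) = (-280/19000)(64500/1002.0).
ε_I < 0, so the good is inferior.

-0.95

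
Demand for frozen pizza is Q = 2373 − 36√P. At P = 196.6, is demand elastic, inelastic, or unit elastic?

Q = 1868.229, dQ/dP = -1.284.
ε = (dQ/dP)(P/Q) ≈ -0.135.
|ε| = 0.14 < 1.

inelastic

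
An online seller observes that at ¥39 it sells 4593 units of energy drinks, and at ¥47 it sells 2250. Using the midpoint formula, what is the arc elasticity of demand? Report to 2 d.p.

ΔQ = 2250 − 4593 = -2343; ΔP = 47 − 39 = 8.
Midpoints: P̄ = 43.00, Q̄ = 3421.5.
ε = (ΔQ/ΔP)(P̄/Q̄) = (-2343/8)(43.00/3421.5).

-3.68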